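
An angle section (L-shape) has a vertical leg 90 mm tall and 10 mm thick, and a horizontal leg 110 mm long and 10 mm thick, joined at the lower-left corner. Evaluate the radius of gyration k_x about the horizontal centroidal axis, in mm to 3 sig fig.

k_x ≈ 26.9 mm

Break the section into simple shapes (no overlaps), measuring from the bottom-left corner of the bounding box.
Vertical leg: 10 × 90, A = 900 mm², y = 45 mm, Ī = 607 500 mm⁴.
Horizontal leg (remainder): 100 × 10, A = 1 000 mm², y = 5 mm, Ī = 8333.3 mm⁴.
Centroid: ȳ = ΣA·y / ΣA = 23.947 mm.
Transfer each piece to the horizontal centroidal axis using Ī + A·d² with d = y − 23.947:
  vertical leg: d = 21.053 mm → contributes +1 006 392 mm⁴
  horizontal leg (remainder): d = -18.947 mm → contributes +367 336 mm⁴
Total I = 1 373 728 mm⁴.
Radius of gyration: k = √(I/A) = √(1 373 728 / 1 900) = 26.889 mm.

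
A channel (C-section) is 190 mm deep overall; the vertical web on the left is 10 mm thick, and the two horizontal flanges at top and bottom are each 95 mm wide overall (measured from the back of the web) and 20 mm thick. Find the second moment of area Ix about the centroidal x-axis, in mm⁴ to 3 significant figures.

Ix ≈ 3.04 × 10⁷ mm⁴

Split into non-overlapping primitives; take the origin at the lower-left of the bounding box.
Web: 10 × 190, A = 1 900 mm², y = 95 mm, Ī = 5 715 833 mm⁴.
Top flange (beyond web): 85 × 20, A = 1 700 mm², y = 180 mm, Ī = 56 667 mm⁴.
Bottom flange (beyond web): 85 × 20, A = 1 700 mm², y = 10 mm, Ī = 56 667 mm⁴.
By symmetry the centroid is at mid-height, ȳ = 95 mm.
Transfer each piece to the centroidal x-axis using Ī + A·d² with d = y − 95:
  web: d = 0 mm → contributes +5 715 833 mm⁴
  top flange (beyond web): d = 85 mm → contributes +12 339 167 mm⁴
  bottom flange (beyond web): d = -85 mm → contributes +12 339 167 mm⁴
Total I = 30 394 167 mm⁴.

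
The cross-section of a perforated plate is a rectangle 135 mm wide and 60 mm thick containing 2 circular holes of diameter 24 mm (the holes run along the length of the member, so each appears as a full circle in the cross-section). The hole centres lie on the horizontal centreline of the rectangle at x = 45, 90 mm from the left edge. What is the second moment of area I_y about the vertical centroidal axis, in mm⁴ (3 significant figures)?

Split into non-overlapping primitives; take the origin at the lower-left of the bounding box.
Plate: 135 × 60, A = 8 100 mm², x = 67.5 mm, Ī = 12 301 875 mm⁴.
Hole 1 (subtracted): ⌀24, A = 452.39 mm², x = 45 mm, Ī = 16 286 mm⁴.
Hole 2 (subtracted): ⌀24, A = 452.39 mm², x = 90 mm, Ī = 16 286 mm⁴.
By symmetry the centroid is at mid-width, x̄ = 67.5 mm.
Transfer each piece to the vertical centroidal axis using Ī + A·d² with d = x − 67.5:
  plate: d = 0 mm → contributes +12 301 875 mm⁴
  hole 1: d = -22.5 mm → contributes −245 308 mm⁴
  hole 2: d = 22.5 mm → contributes −245 308 mm⁴
Total I = 11 811 259 mm⁴.

I_y ≈ 1.18 × 10⁷ mm⁴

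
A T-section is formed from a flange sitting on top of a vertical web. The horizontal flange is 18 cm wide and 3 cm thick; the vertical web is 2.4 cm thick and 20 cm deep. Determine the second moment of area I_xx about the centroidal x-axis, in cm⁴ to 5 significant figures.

Break the section into simple shapes (no overlaps), measuring from the bottom-left corner of the bounding box.
Flange: 18 × 3, A = 54 cm², y = 21.5 cm, Ī = 40.5 cm⁴.
Web: 2.4 × 20, A = 48 cm², y = 10 cm, Ī = 1 600 cm⁴.
Centroid: ȳ = ΣA·y / ΣA = 16.08824 cm.
Transfer each piece to the centroidal x-axis using Ī + A·d² with d = y − 16.08824:
  flange: d = 5.411765 cm → contributes +1622.009 cm⁴
  web: d = -6.088235 cm → contributes +3379.197 cm⁴
Total I = 5001.206 cm⁴.

I_xx ≈ 5001.2 cm⁴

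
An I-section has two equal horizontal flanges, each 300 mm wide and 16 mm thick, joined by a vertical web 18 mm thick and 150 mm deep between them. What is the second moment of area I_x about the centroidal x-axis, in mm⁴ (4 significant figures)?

I_x ≈ 7.140 × 10⁷ mm⁴

Decompose the section into non-overlapping parts with the origin at the bottom-left of its bounding rectangle.
Bottom flange: 300 × 16, A = 4 800 mm², y = 8 mm, Ī = 102 400 mm⁴.
Web: 18 × 150, A = 2 700 mm², y = 91 mm, Ī = 5 062 500 mm⁴.
Top flange: 300 × 16, A = 4 800 mm², y = 174 mm, Ī = 102 400 mm⁴.
By symmetry the centroid is at mid-height, ȳ = 91 mm.
Transfer each piece to the centroidal x-axis using Ī + A·d² with d = y − 91:
  bottom flange: d = -83 mm → contributes +33 169 600 mm⁴
  web: d = 0 mm → contributes +5 062 500 mm⁴
  top flange: d = 83 mm → contributes +33 169 600 mm⁴
Total I = 71 401 700 mm⁴.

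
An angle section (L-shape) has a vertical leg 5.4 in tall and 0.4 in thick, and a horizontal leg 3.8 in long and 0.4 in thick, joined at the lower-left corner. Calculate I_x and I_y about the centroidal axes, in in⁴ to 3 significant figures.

Decompose the section into non-overlapping parts with the origin at the bottom-left of its bounding rectangle.
Vertical leg: 0.4 × 5.4, A = 2.16 in², y = 2.7 in, Ī = 5.2488 in⁴.
Horizontal leg (remainder): 3.4 × 0.4, A = 1.36 in², y = 0.2 in, Ī = 0.018133 in⁴.
Centroid: ȳ = ΣA·y / ΣA = 1.7341 in.
Transfer each piece to the centroidal x-axis using Ī + A·d² with d = y − 1.7341:
  vertical leg: d = 0.96591 in → contributes +7.264 in⁴
  horizontal leg (remainder): d = -1.5341 in → contributes +3.2188 in⁴
Total I = 10.483 in⁴.
For the y-axis: x̄ = 0.93409 in.
Repeating about the centroidal y-axis gives I_y = 4.3516 in⁴.

I_x ≈ 10.5 in⁴, I_y ≈ 4.35 in⁴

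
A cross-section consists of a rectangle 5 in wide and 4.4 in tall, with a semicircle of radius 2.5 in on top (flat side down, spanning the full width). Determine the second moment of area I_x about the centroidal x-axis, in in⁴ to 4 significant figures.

Split into non-overlapping primitives; take the origin at the lower-left of the bounding box.
Rectangular body: 5 × 4.4, A = 22 in², y = 2.2 in, Ī = 35.4933 in⁴.
Semicircular cap: semicircle r = 2.5, A = 9.81748 in², y = 5.46103 in, Ī = 4.28738 in⁴.
Centroid: ȳ = ΣA·y / ΣA = 3.20621 in.
Transfer each piece to the centroidal x-axis using Ī + A·d² with d = y − 3.20621:
  rectangular body: d = -1.00621 in → contributes +57.7675 in⁴
  semicircular cap: d = 2.25482 in → contributes +54.2016 in⁴
Total I = 111.969 in⁴.

I_x ≈ 112.0 in⁴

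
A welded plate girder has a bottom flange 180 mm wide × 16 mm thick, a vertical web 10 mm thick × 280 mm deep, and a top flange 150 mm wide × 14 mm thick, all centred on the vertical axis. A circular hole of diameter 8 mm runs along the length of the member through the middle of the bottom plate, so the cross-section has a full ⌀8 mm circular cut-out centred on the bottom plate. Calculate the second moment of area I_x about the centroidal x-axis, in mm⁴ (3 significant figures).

I_x ≈ 1.24 × 10⁸ mm⁴

Decompose the section into non-overlapping parts with the origin at the bottom-left of its bounding rectangle.
Bottom plate: 180 × 16, A = 2 880 mm², y = 8 mm, Ī = 61 440 mm⁴.
Web plate: 10 × 280, A = 2 800 mm², y = 156 mm, Ī = 18 293 333 mm⁴.
Top plate: 150 × 14, A = 2 100 mm², y = 303 mm, Ī = 34 300 mm⁴.
Hole (subtracted): ⌀8, A = 50.265 mm², y = 8 mm, Ī = 201.06 mm⁴.
Centroid: ȳ = ΣA·y / ΣA = 141.76 mm.
Transfer each piece to the centroidal x-axis using Ī + A·d² with d = y − 141.76:
  bottom plate: d = -133.76 mm → contributes +51 586 725 mm⁴
  web plate: d = 14.244 mm → contributes +18 861 413 mm⁴
  top plate: d = 161.24 mm → contributes +54 633 375 mm⁴
  hole: d = -133.76 mm → contributes −899 487 mm⁴
Total I = 124 182 026 mm⁴.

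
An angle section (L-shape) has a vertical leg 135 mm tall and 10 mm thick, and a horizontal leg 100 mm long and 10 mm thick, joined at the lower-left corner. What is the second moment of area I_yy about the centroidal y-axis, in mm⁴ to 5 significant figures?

I_yy ≈ 1.9688 × 10⁶ mm⁴

Break the section into simple shapes (no overlaps), measuring from the bottom-left corner of the bounding box.
Vertical leg: 10 × 135, A = 1 350 mm², x = 5 mm, Ī = 11 250 mm⁴.
Horizontal leg (remainder): 90 × 10, A = 900 mm², x = 55 mm, Ī = 607 500 mm⁴.
Centroid: x̄ = ΣA·x / ΣA = 25 mm.
Transfer each piece to the centroidal y-axis using Ī + A·d² with d = x − 25:
  vertical leg: d = -20 mm → contributes +551 250 mm⁴
  horizontal leg (remainder): d = 30 mm → contributes +1 417 500 mm⁴
Total I = 1 968 750 mm⁴.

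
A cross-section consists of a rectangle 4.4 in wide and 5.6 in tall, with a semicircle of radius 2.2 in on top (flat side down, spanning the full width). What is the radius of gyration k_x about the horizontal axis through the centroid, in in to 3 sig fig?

k_x ≈ 2.14 in

Break the section into simple shapes (no overlaps), measuring from the bottom-left corner of the bounding box.
Rectangular body: 4.4 × 5.6, A = 24.64 in², y = 2.8 in, Ī = 64.393 in⁴.
Semicircular cap: semicircle r = 2.2, A = 7.6027 in², y = 6.5337 in, Ī = 2.5711 in⁴.
Centroid: ȳ = ΣA·y / ΣA = 3.6804 in.
Transfer each piece to the horizontal axis through the centroid using Ī + A·d² with d = y − 3.6804:
  rectangular body: d = -0.88039 in → contributes +83.491 in⁴
  semicircular cap: d = 2.8533 in → contributes +64.468 in⁴
Total I = 147.96 in⁴.
Radius of gyration: k = √(I/A) = √(147.96 / 32.243) = 2.1422 in.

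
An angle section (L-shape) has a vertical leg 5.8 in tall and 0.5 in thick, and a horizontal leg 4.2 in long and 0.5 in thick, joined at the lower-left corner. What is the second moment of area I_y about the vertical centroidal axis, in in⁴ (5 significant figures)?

Decompose the section into non-overlapping parts with the origin at the bottom-left of its bounding rectangle.
Vertical leg: 0.5 × 5.8, A = 2.9 in², x = 0.25 in, Ī = 0.06041667 in⁴.
Horizontal leg (remainder): 3.7 × 0.5, A = 1.85 in², x = 2.35 in, Ī = 2.110542 in⁴.
Centroid: x̄ = ΣA·x / ΣA = 1.067895 in.
Transfer each piece to the vertical centroidal axis using Ī + A·d² with d = x − 1.067895:
  vertical leg: d = -0.8178947 in → contributes +2.000377 in⁴
  horizontal leg (remainder): d = 1.282105 in → contributes +5.15156 in⁴
Total I = 7.151937 in⁴.

I_y ≈ 7.1519 in⁴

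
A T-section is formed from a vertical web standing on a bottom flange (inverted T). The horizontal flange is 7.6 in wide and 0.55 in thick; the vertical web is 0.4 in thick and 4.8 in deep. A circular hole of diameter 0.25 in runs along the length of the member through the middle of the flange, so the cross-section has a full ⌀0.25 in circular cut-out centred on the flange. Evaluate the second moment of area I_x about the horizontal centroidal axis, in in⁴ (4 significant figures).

Split into non-overlapping primitives; take the origin at the lower-left of the bounding box.
Flange: 7.6 × 0.55, A = 4.18 in², y = 0.275 in, Ī = 0.105371 in⁴.
Web: 0.4 × 4.8, A = 1.92 in², y = 2.95 in, Ī = 3.6864 in⁴.
Hole (subtracted): ⌀0.25, A = 0.0490874 in², y = 0.275 in, Ī = 0.000191748 in⁴.
Centroid: ȳ = ΣA·y / ΣA = 1.1238 in.
Transfer each piece to the horizontal centroidal axis using Ī + A·d² with d = y − 1.1238:
  flange: d = -0.848798 in → contributes +3.11688 in⁴
  web: d = 1.8262 in → contributes +10.0896 in⁴
  hole: d = -0.848798 in → contributes −0.0355571 in⁴
Total I = 13.171 in⁴.

I_x ≈ 13.17 in⁴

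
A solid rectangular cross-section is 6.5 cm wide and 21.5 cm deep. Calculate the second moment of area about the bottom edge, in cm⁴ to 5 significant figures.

I_base ≈ 2.1533 × 10⁴ cm⁴

The section: 6.5 × 21.5, A = 139.75 cm², y = 10.75 cm, Ī = 5383.286 cm⁴.
Transfer it to the base of the section using Ī + A·d² with d = y − 0:
  the section: d = 10.75 cm → contributes +21533.15 cm⁴
Total I = 21533.15 cm⁴.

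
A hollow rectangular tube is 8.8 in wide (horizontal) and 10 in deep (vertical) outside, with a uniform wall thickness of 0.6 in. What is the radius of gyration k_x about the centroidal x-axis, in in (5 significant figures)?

Decompose the section into non-overlapping parts with the origin at the bottom-left of its bounding rectangle.
Outer rectangle: 8.8 × 10, A = 88 in², y = 5 in, Ī = 733.3333 in⁴.
Inner void (subtracted): 7.6 × 8.8, A = 66.88 in², y = 5 in, Ī = 431.5989 in⁴.
By symmetry the centroid is at mid-height, ȳ = 5 in.
All pieces are centred on the centroidal x-axis, so I = ΣĪ (holes subtracted) = 301.7344 in⁴.
Radius of gyration: k = √(I/A) = √(301.7344 / 21.12) = 3.779771 in.

k_x ≈ 3.7798 in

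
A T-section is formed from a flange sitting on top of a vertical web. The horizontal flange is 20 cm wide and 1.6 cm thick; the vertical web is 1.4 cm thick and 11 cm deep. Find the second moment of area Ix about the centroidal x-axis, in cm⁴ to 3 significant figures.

Treat the section as a set of non-overlapping primitives; coordinates are from the bounding-box lower-left.
Flange: 20 × 1.6, A = 32 cm², y = 11.8 cm, Ī = 6.8267 cm⁴.
Web: 1.4 × 11, A = 15.4 cm², y = 5.5 cm, Ī = 155.28 cm⁴.
Centroid: ȳ = ΣA·y / ΣA = 9.7532 cm.
Transfer each piece to the centroidal x-axis using Ī + A·d² with d = y − 9.7532:
  flange: d = 2.0468 cm → contributes +140.89 cm⁴
  web: d = -4.2532 cm → contributes +433.86 cm⁴
Total I = 574.75 cm⁴.

Ix ≈ 575 cm⁴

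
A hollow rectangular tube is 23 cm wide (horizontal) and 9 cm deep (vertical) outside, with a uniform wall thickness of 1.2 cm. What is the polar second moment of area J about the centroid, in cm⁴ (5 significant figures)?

Split into non-overlapping primitives; take the origin at the lower-left of the bounding box.
Outer rectangle: 23 × 9, A = 207 cm², y = 4.5 cm, Ī = 1397.25 cm⁴.
Inner void (subtracted): 20.6 × 6.6, A = 135.96 cm², y = 4.5 cm, Ī = 493.5348 cm⁴.
By symmetry the centroid is at mid-height, ȳ = 4.5 cm.
All pieces are centred on the centroidal x-axis, so I = ΣĪ (holes subtracted) = 903.7152 cm⁴.
Repeating about the centroidal y-axis gives I_y = 4317.251 cm⁴.
Polar second moment: J = I_x + I_y = 5220.966 cm⁴.

J ≈ 5221.0 cm⁴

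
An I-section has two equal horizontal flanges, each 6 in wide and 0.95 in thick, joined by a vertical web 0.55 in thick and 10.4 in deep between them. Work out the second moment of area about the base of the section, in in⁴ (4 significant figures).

I_base ≈ 1067 in⁴

Split into non-overlapping primitives; take the origin at the lower-left of the bounding box.
Bottom flange: 6 × 0.95, A = 5.7 in², y = 0.475 in, Ī = 0.428688 in⁴.
Web: 0.55 × 10.4, A = 5.72 in², y = 6.15 in, Ī = 51.5563 in⁴.
Top flange: 6 × 0.95, A = 5.7 in², y = 11.825 in, Ī = 0.428688 in⁴.
Transfer each piece to the bottom edge using Ī + A·d² with d = y − 0:
  bottom flange: d = 0.475 in → contributes +1.71475 in⁴
  web: d = 6.15 in → contributes +267.901 in⁴
  top flange: d = 11.825 in → contributes +797.463 in⁴
Total I = 1067.08 in⁴.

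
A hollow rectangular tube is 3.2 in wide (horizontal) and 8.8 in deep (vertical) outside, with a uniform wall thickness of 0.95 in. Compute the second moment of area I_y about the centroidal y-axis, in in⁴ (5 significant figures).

Decompose the section into non-overlapping parts with the origin at the bottom-left of its bounding rectangle.
Outer rectangle: 3.2 × 8.8, A = 28.16 in², x = 1.6 in, Ī = 24.02987 in⁴.
Inner void (subtracted): 1.3 × 6.9, A = 8.97 in², x = 1.6 in, Ī = 1.263275 in⁴.
By symmetry the centroid is at mid-width, x̄ = 1.6 in.
All pieces are centred on the centroidal y-axis, so I = ΣĪ (holes subtracted) = 22.76659 in⁴.

I_y ≈ 22.767 in⁴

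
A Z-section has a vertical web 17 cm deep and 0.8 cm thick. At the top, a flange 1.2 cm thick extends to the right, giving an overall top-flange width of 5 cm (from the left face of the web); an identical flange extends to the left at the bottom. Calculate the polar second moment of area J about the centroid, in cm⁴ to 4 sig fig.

J ≈ 1036 cm⁴

Break the section into simple shapes (no overlaps), measuring from the bottom-left corner of the bounding box.
Web: 0.8 × 17, A = 13.6 cm², y = 8.5 cm, Ī = 327.533 cm⁴.
Top flange (beyond web): 4.2 × 1.2, A = 5.04 cm², y = 16.4 cm, Ī = 0.6048 cm⁴.
Bottom flange (beyond web): 4.2 × 1.2, A = 5.04 cm², y = 0.6 cm, Ī = 0.6048 cm⁴.
Centroid: ȳ = ΣA·y / ΣA = 8.5 cm.
Transfer each piece to the centroidal x-axis using Ī + A·d² with d = y − 8.5:
  web: d = 0 cm → contributes +327.533 cm⁴
  top flange (beyond web): d = 7.9 cm → contributes +315.151 cm⁴
  bottom flange (beyond web): d = -7.9 cm → contributes +315.151 cm⁴
Total I = 957.836 cm⁴.
For the y-axis: x̄ = 4.6 cm.
Repeating about the centroidal y-axis gives I_y = 78.5429 cm⁴.
Polar second moment: J = I_x + I_y = 1036.38 cm⁴.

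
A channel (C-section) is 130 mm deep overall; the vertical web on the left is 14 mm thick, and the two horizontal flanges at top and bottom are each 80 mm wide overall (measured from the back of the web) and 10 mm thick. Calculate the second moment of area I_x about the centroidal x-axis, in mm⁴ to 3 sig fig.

I_x ≈ 7.33 × 10⁶ mm⁴

Treat the section as a set of non-overlapping primitives; coordinates are from the bounding-box lower-left.
Web: 14 × 130, A = 1 820 mm², y = 65 mm, Ī = 2 563 167 mm⁴.
Top flange (beyond web): 66 × 10, A = 660 mm², y = 125 mm, Ī = 5 500 mm⁴.
Bottom flange (beyond web): 66 × 10, A = 660 mm², y = 5 mm, Ī = 5 500 mm⁴.
By symmetry the centroid is at mid-height, ȳ = 65 mm.
Transfer each piece to the centroidal x-axis using Ī + A·d² with d = y − 65:
  web: d = 0 mm → contributes +2 563 167 mm⁴
  top flange (beyond web): d = 60 mm → contributes +2 381 500 mm⁴
  bottom flange (beyond web): d = -60 mm → contributes +2 381 500 mm⁴
Total I = 7 326 167 mm⁴.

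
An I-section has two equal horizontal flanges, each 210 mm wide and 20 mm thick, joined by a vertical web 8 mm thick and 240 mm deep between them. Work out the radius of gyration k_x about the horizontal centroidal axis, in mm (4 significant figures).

k_x ≈ 121.1 mm

Break the section into simple shapes (no overlaps), measuring from the bottom-left corner of the bounding box.
Bottom flange: 210 × 20, A = 4 200 mm², y = 10 mm, Ī = 140 000 mm⁴.
Web: 8 × 240, A = 1 920 mm², y = 140 mm, Ī = 9 216 000 mm⁴.
Top flange: 210 × 20, A = 4 200 mm², y = 270 mm, Ī = 140 000 mm⁴.
By symmetry the centroid is at mid-height, ȳ = 140 mm.
Transfer each piece to the horizontal centroidal axis using Ī + A·d² with d = y − 140:
  bottom flange: d = -130 mm → contributes +71 120 000 mm⁴
  web: d = 0 mm → contributes +9 216 000 mm⁴
  top flange: d = 130 mm → contributes +71 120 000 mm⁴
Total I = 151 456 000 mm⁴.
Radius of gyration: k = √(I/A) = √(151 456 000 / 10 320) = 121.144 mm.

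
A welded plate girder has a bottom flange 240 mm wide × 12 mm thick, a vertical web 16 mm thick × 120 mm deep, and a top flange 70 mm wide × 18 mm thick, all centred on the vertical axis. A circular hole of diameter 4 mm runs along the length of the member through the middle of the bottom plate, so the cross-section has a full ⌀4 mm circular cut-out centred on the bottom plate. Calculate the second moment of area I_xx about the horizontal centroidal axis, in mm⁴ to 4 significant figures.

Decompose the section into non-overlapping parts with the origin at the bottom-left of its bounding rectangle.
Bottom plate: 240 × 12, A = 2 880 mm², y = 6 mm, Ī = 34 560 mm⁴.
Web plate: 16 × 120, A = 1 920 mm², y = 72 mm, Ī = 2 304 000 mm⁴.
Top plate: 70 × 18, A = 1 260 mm², y = 141 mm, Ī = 34 020 mm⁴.
Hole (subtracted): ⌀4, A = 12.5664 mm², y = 6 mm, Ī = 12.5664 mm⁴.
Centroid: ȳ = ΣA·y / ΣA = 55.082 mm.
Transfer each piece to the horizontal centroidal axis using Ī + A·d² with d = y − 55.082:
  bottom plate: d = -49.082 mm → contributes +6 972 597 mm⁴
  web plate: d = 16.918 mm → contributes +2 853 541 mm⁴
  top plate: d = 85.918 mm → contributes +9 335 222 mm⁴
  hole: d = -49.082 mm → contributes −30285.5 mm⁴
Total I = 19 131 075 mm⁴.

I_xx ≈ 1.913 × 10⁷ mm⁴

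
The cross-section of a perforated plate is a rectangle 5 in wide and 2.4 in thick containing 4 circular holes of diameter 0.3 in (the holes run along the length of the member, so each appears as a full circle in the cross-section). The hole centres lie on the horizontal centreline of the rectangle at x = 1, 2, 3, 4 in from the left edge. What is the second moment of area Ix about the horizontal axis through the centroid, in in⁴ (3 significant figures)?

Ix ≈ 5.76 in⁴

Break the section into simple shapes (no overlaps), measuring from the bottom-left corner of the bounding box.
Plate: 5 × 2.4, A = 12 in², y = 1.2 in, Ī = 5.76 in⁴.
Hole 1 (subtracted): ⌀0.3, A = 0.070686 in², y = 1.2 in, Ī = 0.00039761 in⁴.
Hole 2 (subtracted): ⌀0.3, A = 0.070686 in², y = 1.2 in, Ī = 0.00039761 in⁴.
Hole 3 (subtracted): ⌀0.3, A = 0.070686 in², y = 1.2 in, Ī = 0.00039761 in⁴.
Hole 4 (subtracted): ⌀0.3, A = 0.070686 in², y = 1.2 in, Ī = 0.00039761 in⁴.
By symmetry the centroid is at mid-height, ȳ = 1.2 in.
All pieces are centred on the horizontal axis through the centroid, so I = ΣĪ (holes subtracted) = 5.7584 in⁴.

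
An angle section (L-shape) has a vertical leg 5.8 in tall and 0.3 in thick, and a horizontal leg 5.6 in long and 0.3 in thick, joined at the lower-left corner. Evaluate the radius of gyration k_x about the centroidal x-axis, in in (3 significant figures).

Treat the section as a set of non-overlapping primitives; coordinates are from the bounding-box lower-left.
Vertical leg: 0.3 × 5.8, A = 1.74 in², y = 2.9 in, Ī = 4.8778 in⁴.
Horizontal leg (remainder): 5.3 × 0.3, A = 1.59 in², y = 0.15 in, Ī = 0.011925 in⁴.
Centroid: ȳ = ΣA·y / ΣA = 1.5869 in.
Transfer each piece to the centroidal x-axis using Ī + A·d² with d = y − 1.5869:
  vertical leg: d = 1.3131 in → contributes +7.8778 in⁴
  horizontal leg (remainder): d = -1.4369 in → contributes +3.2949 in⁴
Total I = 11.173 in⁴.
Radius of gyration: k = √(I/A) = √(11.173 / 3.33) = 1.8317 in.

k_x ≈ 1.83 in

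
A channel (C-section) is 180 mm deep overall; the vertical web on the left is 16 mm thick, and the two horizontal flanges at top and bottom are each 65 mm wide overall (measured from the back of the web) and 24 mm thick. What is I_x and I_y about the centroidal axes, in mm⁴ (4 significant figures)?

I_x ≈ 2.220 × 10⁷ mm⁴, I_y ≈ 1.900 × 10⁶ mm⁴

Split into non-overlapping primitives; take the origin at the lower-left of the bounding box.
Web: 16 × 180, A = 2 880 mm², y = 90 mm, Ī = 7 776 000 mm⁴.
Top flange (beyond web): 49 × 24, A = 1 176 mm², y = 168 mm, Ī = 56 448 mm⁴.
Bottom flange (beyond web): 49 × 24, A = 1 176 mm², y = 12 mm, Ī = 56 448 mm⁴.
By symmetry the centroid is at mid-height, ȳ = 90 mm.
Transfer each piece to the centroidal x-axis using Ī + A·d² with d = y − 90:
  web: d = 0 mm → contributes +7 776 000 mm⁴
  top flange (beyond web): d = 78 mm → contributes +7 211 232 mm⁴
  bottom flange (beyond web): d = -78 mm → contributes +7 211 232 mm⁴
Total I = 22 198 464 mm⁴.
For the y-axis: x̄ = 22.6101 mm.
Repeating about the centroidal y-axis gives I_y = 1 899 541 mm⁴.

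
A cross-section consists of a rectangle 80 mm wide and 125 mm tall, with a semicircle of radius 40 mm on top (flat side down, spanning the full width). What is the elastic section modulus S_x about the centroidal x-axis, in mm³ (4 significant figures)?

S_x ≈ 3.003 × 10⁵ mm³

Break the section into simple shapes (no overlaps), measuring from the bottom-left corner of the bounding box.
Rectangular body: 80 × 125, A = 10 000 mm², y = 62.5 mm, Ī = 13 020 833 mm⁴.
Semicircular cap: semicircle r = 40, A = 2513.27 mm², y = 141.977 mm, Ī = 280 978 mm⁴.
Centroid: ȳ = ΣA·y / ΣA = 78.4628 mm.
Transfer each piece to the centroidal x-axis using Ī + A·d² with d = y − 78.4628:
  rectangular body: d = -15.9628 mm → contributes +15 568 928 mm⁴
  semicircular cap: d = 63.5138 mm → contributes +10 419 525 mm⁴
Total I = 25 988 453 mm⁴.
Extreme fibre distance c = 86.5372 mm; S = I/c = 300 315 mm³.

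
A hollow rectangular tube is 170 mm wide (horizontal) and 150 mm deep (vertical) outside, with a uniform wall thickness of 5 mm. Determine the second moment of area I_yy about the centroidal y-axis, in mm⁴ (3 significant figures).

Decompose the section into non-overlapping parts with the origin at the bottom-left of its bounding rectangle.
Outer rectangle: 170 × 150, A = 25 500 mm², x = 85 mm, Ī = 61 412 500 mm⁴.
Inner void (subtracted): 160 × 140, A = 22 400 mm², x = 85 mm, Ī = 47 786 667 mm⁴.
By symmetry the centroid is at mid-width, x̄ = 85 mm.
All pieces are centred on the centroidal y-axis, so I = ΣĪ (holes subtracted) = 13 625 833 mm⁴.

I_yy ≈ 1.36 × 10⁷ mm⁴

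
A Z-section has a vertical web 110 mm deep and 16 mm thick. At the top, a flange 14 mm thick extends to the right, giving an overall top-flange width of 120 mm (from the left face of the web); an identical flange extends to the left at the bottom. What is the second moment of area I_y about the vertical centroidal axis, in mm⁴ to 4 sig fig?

I_y ≈ 1.315 × 10⁷ mm⁴

Decompose the section into non-overlapping parts with the origin at the bottom-left of its bounding rectangle.
Web: 16 × 110, A = 1 760 mm², x = 112 mm, Ī = 37546.7 mm⁴.
Top flange (beyond web): 104 × 14, A = 1 456 mm², x = 172 mm, Ī = 1 312 341 mm⁴.
Bottom flange (beyond web): 104 × 14, A = 1 456 mm², x = 52 mm, Ī = 1 312 341 mm⁴.
Centroid: x̄ = ΣA·x / ΣA = 112 mm.
Transfer each piece to the vertical centroidal axis using Ī + A·d² with d = x − 112:
  web: d = 0 mm → contributes +37546.7 mm⁴
  top flange (beyond web): d = 60 mm → contributes +6 553 941 mm⁴
  bottom flange (beyond web): d = -60 mm → contributes +6 553 941 mm⁴
Total I = 13 145 429 mm⁴.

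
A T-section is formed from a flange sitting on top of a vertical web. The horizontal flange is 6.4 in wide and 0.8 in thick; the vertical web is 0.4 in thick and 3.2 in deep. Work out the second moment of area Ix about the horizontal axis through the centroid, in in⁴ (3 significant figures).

Break the section into simple shapes (no overlaps), measuring from the bottom-left corner of the bounding box.
Flange: 6.4 × 0.8, A = 5.12 in², y = 3.6 in, Ī = 0.27307 in⁴.
Web: 0.4 × 3.2, A = 1.28 in², y = 1.6 in, Ī = 1.0923 in⁴.
Centroid: ȳ = ΣA·y / ΣA = 3.2 in.
Transfer each piece to the horizontal axis through the centroid using Ī + A·d² with d = y − 3.2:
  flange: d = 0.4 in → contributes +1.0923 in⁴
  web: d = -1.6 in → contributes +4.3691 in⁴
Total I = 5.4613 in⁴.

Ix ≈ 5.46 in⁴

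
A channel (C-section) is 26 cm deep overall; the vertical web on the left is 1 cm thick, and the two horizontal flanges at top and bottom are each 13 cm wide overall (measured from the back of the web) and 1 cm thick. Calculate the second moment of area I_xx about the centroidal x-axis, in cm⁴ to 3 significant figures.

I_xx ≈ 5220 cm⁴

Break the section into simple shapes (no overlaps), measuring from the bottom-left corner of the bounding box.
Web: 1 × 26, A = 26 cm², y = 13 cm, Ī = 1464.7 cm⁴.
Top flange (beyond web): 12 × 1, A = 12 cm², y = 25.5 cm, Ī = 1 cm⁴.
Bottom flange (beyond web): 12 × 1, A = 12 cm², y = 0.5 cm, Ī = 1 cm⁴.
By symmetry the centroid is at mid-height, ȳ = 13 cm.
Transfer each piece to the centroidal x-axis using Ī + A·d² with d = y − 13:
  web: d = 0 cm → contributes +1464.7 cm⁴
  top flange (beyond web): d = 12.5 cm → contributes +1 876 cm⁴
  bottom flange (beyond web): d = -12.5 cm → contributes +1 876 cm⁴
Total I = 5216.7 cm⁴.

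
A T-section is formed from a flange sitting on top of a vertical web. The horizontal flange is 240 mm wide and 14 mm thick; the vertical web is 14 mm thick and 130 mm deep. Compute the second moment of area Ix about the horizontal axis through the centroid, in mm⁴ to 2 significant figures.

Break the section into simple shapes (no overlaps), measuring from the bottom-left corner of the bounding box.
Flange: 240 × 14, A = 3 360 mm², y = 137 mm, Ī = 54 880 mm⁴.
Web: 14 × 130, A = 1 820 mm², y = 65 mm, Ī = 2 563 167 mm⁴.
Centroid: ȳ = ΣA·y / ΣA = 111.7 mm.
Transfer each piece to the horizontal axis through the centroid using Ī + A·d² with d = y − 111.7:
  flange: d = 25.3 mm → contributes +2 205 123 mm⁴
  web: d = -46.7 mm → contributes +6 532 846 mm⁴
Total I = 8 737 969 mm⁴.

Ix ≈ 8.7 × 10⁶ mm⁴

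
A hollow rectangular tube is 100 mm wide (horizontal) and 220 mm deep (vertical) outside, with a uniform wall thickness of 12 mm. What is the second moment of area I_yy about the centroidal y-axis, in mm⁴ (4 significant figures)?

Break the section into simple shapes (no overlaps), measuring from the bottom-left corner of the bounding box.
Outer rectangle: 100 × 220, A = 22 000 mm², x = 50 mm, Ī = 18 333 333 mm⁴.
Inner void (subtracted): 76 × 196, A = 14 896 mm², x = 50 mm, Ī = 7 169 941 mm⁴.
By symmetry the centroid is at mid-width, x̄ = 50 mm.
All pieces are centred on the centroidal y-axis, so I = ΣĪ (holes subtracted) = 11 163 392 mm⁴.

I_yy ≈ 1.116 × 10⁷ mm⁴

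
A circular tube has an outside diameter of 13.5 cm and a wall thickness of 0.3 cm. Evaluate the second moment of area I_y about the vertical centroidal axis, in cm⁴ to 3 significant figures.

I_y ≈ 271 cm⁴

Break the section into simple shapes (no overlaps), measuring from the bottom-left corner of the bounding box.
Outer circle: ⌀13.5, A = 143.14 cm², x = 6.75 cm, Ī = 1630.4 cm⁴.
Bore (subtracted): ⌀12.9, A = 130.7 cm², x = 6.75 cm, Ī = 1359.3 cm⁴.
By symmetry the centroid is at mid-width, x̄ = 6.75 cm.
All pieces are centred on the vertical centroidal axis, so I = ΣĪ (holes subtracted) = 271.1 cm⁴.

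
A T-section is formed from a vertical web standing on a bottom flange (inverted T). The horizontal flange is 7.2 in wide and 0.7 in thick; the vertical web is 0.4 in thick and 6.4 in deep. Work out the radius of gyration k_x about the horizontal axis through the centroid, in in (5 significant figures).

Split into non-overlapping primitives; take the origin at the lower-left of the bounding box.
Flange: 7.2 × 0.7, A = 5.04 in², y = 0.35 in, Ī = 0.2058 in⁴.
Web: 0.4 × 6.4, A = 2.56 in², y = 3.9 in, Ī = 8.738133 in⁴.
Centroid: ȳ = ΣA·y / ΣA = 1.545789 in.
Transfer each piece to the horizontal axis through the centroid using Ī + A·d² with d = y − 1.545789:
  flange: d = -1.195789 in → contributes +7.412559 in⁴
  web: d = 2.354211 in → contributes +22.92644 in⁴
Total I = 30.339 in⁴.
Radius of gyration: k = √(I/A) = √(30.339 / 7.6) = 1.997992 in.

k_x ≈ 1.9980 in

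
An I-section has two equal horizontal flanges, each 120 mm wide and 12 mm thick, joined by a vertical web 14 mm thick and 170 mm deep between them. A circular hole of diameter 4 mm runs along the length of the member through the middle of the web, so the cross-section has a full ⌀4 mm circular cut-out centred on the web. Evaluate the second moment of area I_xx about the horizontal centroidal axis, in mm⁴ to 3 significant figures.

I_xx ≈ 2.96 × 10⁷ mm⁴

Split into non-overlapping primitives; take the origin at the lower-left of the bounding box.
Bottom flange: 120 × 12, A = 1 440 mm², y = 6 mm, Ī = 17 280 mm⁴.
Web: 14 × 170, A = 2 380 mm², y = 97 mm, Ī = 5 731 833 mm⁴.
Top flange: 120 × 12, A = 1 440 mm², y = 188 mm, Ī = 17 280 mm⁴.
Hole (subtracted): ⌀4, A = 12.566 mm², y = 97 mm, Ī = 12.566 mm⁴.
By symmetry the centroid is at mid-height, ȳ = 97 mm.
Transfer each piece to the horizontal centroidal axis using Ī + A·d² with d = y − 97:
  bottom flange: d = -91 mm → contributes +11 941 920 mm⁴
  web: d = 0 mm → contributes +5 731 833 mm⁴
  top flange: d = 91 mm → contributes +11 941 920 mm⁴
  hole: d = 0 mm → contributes −12.566 mm⁴
Total I = 29 615 661 mm⁴.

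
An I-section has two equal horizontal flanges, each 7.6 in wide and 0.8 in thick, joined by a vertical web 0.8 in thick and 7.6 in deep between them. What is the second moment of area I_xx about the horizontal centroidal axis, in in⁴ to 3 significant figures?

I_xx ≈ 244 in⁴

Treat the section as a set of non-overlapping primitives; coordinates are from the bounding-box lower-left.
Bottom flange: 7.6 × 0.8, A = 6.08 in², y = 0.4 in, Ī = 0.32427 in⁴.
Web: 0.8 × 7.6, A = 6.08 in², y = 4.6 in, Ī = 29.265 in⁴.
Top flange: 7.6 × 0.8, A = 6.08 in², y = 8.8 in, Ī = 0.32427 in⁴.
By symmetry the centroid is at mid-height, ȳ = 4.6 in.
Transfer each piece to the horizontal centroidal axis using Ī + A·d² with d = y − 4.6:
  bottom flange: d = -4.2 in → contributes +107.58 in⁴
  web: d = 0 in → contributes +29.265 in⁴
  top flange: d = 4.2 in → contributes +107.58 in⁴
Total I = 244.42 in⁴.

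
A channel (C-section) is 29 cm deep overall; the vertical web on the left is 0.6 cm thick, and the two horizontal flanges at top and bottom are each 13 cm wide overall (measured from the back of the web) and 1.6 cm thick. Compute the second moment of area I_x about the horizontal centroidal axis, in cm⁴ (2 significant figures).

I_x ≈ 8700 cm⁴

Treat the section as a set of non-overlapping primitives; coordinates are from the bounding-box lower-left.
Web: 0.6 × 29, A = 17.4 cm², y = 14.5 cm, Ī = 1 219 cm⁴.
Top flange (beyond web): 12.4 × 1.6, A = 19.84 cm², y = 28.2 cm, Ī = 4.233 cm⁴.
Bottom flange (beyond web): 12.4 × 1.6, A = 19.84 cm², y = 0.8 cm, Ī = 4.233 cm⁴.
By symmetry the centroid is at mid-height, ȳ = 14.5 cm.
Transfer each piece to the horizontal centroidal axis using Ī + A·d² with d = y − 14.5:
  web: d = 0 cm → contributes +1 219 cm⁴
  top flange (beyond web): d = 13.7 cm → contributes +3 728 cm⁴
  bottom flange (beyond web): d = -13.7 cm → contributes +3 728 cm⁴
Total I = 8 675 cm⁴.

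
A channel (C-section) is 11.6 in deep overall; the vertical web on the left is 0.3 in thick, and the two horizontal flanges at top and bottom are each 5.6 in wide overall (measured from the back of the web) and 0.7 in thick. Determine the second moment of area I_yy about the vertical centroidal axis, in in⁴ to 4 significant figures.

I_yy ≈ 35.97 in⁴

Decompose the section into non-overlapping parts with the origin at the bottom-left of its bounding rectangle.
Web: 0.3 × 11.6, A = 3.48 in², x = 0.15 in, Ī = 0.0261 in⁴.
Top flange (beyond web): 5.3 × 0.7, A = 3.71 in², x = 2.95 in, Ī = 8.68449 in⁴.
Bottom flange (beyond web): 5.3 × 0.7, A = 3.71 in², x = 2.95 in, Ī = 8.68449 in⁴.
Centroid: x̄ = ΣA·x / ΣA = 2.05606 in.
Transfer each piece to the vertical centroidal axis using Ī + A·d² with d = x − 2.05606:
  web: d = -1.90606 in → contributes +12.6691 in⁴
  top flange (beyond web): d = 0.893945 in → contributes +11.6493 in⁴
  bottom flange (beyond web): d = 0.893945 in → contributes +11.6493 in⁴
Total I = 35.9677 in⁴.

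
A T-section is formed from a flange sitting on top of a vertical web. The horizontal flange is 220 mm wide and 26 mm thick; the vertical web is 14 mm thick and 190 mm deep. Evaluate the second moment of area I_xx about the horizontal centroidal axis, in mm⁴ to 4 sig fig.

I_xx ≈ 2.950 × 10⁷ mm⁴

Treat the section as a set of non-overlapping primitives; coordinates are from the bounding-box lower-left.
Flange: 220 × 26, A = 5 720 mm², y = 203 mm, Ī = 322 227 mm⁴.
Web: 14 × 190, A = 2 660 mm², y = 95 mm, Ī = 8 002 167 mm⁴.
Centroid: ȳ = ΣA·y / ΣA = 168.718 mm.
Transfer each piece to the horizontal centroidal axis using Ī + A·d² with d = y − 168.718:
  flange: d = 34.2816 mm → contributes +7 044 540 mm⁴
  web: d = -73.7184 mm → contributes +22 457 668 mm⁴
Total I = 29 502 209 mm⁴.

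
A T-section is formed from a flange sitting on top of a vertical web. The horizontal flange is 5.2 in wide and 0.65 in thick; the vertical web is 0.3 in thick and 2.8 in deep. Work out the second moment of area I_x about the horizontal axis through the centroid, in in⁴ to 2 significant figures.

Decompose the section into non-overlapping parts with the origin at the bottom-left of its bounding rectangle.
Flange: 5.2 × 0.65, A = 3.38 in², y = 3.125 in, Ī = 0.119 in⁴.
Web: 0.3 × 2.8, A = 0.84 in², y = 1.4 in, Ī = 0.5488 in⁴.
Centroid: ȳ = ΣA·y / ΣA = 2.782 in.
Transfer each piece to the horizontal axis through the centroid using Ī + A·d² with d = y − 2.782:
  flange: d = 0.3434 in → contributes +0.5175 in⁴
  web: d = -1.382 in → contributes +2.152 in⁴
Total I = 2.67 in⁴.

I_x ≈ 2.7 in⁴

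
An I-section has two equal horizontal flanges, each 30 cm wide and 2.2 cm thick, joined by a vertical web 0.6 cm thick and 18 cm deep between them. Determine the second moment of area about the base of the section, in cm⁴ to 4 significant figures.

Decompose the section into non-overlapping parts with the origin at the bottom-left of its bounding rectangle.
Bottom flange: 30 × 2.2, A = 66 cm², y = 1.1 cm, Ī = 26.62 cm⁴.
Web: 0.6 × 18, A = 10.8 cm², y = 11.2 cm, Ī = 291.6 cm⁴.
Top flange: 30 × 2.2, A = 66 cm², y = 21.3 cm, Ī = 26.62 cm⁴.
Transfer each piece to a horizontal axis along the bottom face using Ī + A·d² with d = y − 0:
  bottom flange: d = 1.1 cm → contributes +106.48 cm⁴
  web: d = 11.2 cm → contributes +1646.35 cm⁴
  top flange: d = 21.3 cm → contributes +29970.2 cm⁴
Total I = 31 723 cm⁴.

I_base ≈ 3.172 × 10⁴ cm⁴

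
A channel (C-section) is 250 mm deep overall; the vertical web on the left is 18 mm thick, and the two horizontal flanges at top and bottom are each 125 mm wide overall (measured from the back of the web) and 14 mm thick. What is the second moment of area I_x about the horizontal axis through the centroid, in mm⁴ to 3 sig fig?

Decompose the section into non-overlapping parts with the origin at the bottom-left of its bounding rectangle.
Web: 18 × 250, A = 4 500 mm², y = 125 mm, Ī = 23 437 500 mm⁴.
Top flange (beyond web): 107 × 14, A = 1 498 mm², y = 243 mm, Ī = 24 467 mm⁴.
Bottom flange (beyond web): 107 × 14, A = 1 498 mm², y = 7 mm, Ī = 24 467 mm⁴.
By symmetry the centroid is at mid-height, ȳ = 125 mm.
Transfer each piece to the horizontal axis through the centroid using Ī + A·d² with d = y − 125:
  web: d = 0 mm → contributes +23 437 500 mm⁴
  top flange (beyond web): d = 118 mm → contributes +20 882 619 mm⁴
  bottom flange (beyond web): d = -118 mm → contributes +20 882 619 mm⁴
Total I = 65 202 739 mm⁴.

I_x ≈ 6.52 × 10⁷ mm⁴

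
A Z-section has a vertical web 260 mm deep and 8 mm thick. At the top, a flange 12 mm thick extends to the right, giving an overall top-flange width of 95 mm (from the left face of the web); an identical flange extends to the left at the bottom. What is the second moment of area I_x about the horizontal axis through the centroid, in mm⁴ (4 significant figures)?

I_x ≈ 4.385 × 10⁷ mm⁴

Treat the section as a set of non-overlapping primitives; coordinates are from the bounding-box lower-left.
Web: 8 × 260, A = 2 080 mm², y = 130 mm, Ī = 11 717 333 mm⁴.
Top flange (beyond web): 87 × 12, A = 1 044 mm², y = 254 mm, Ī = 12 528 mm⁴.
Bottom flange (beyond web): 87 × 12, A = 1 044 mm², y = 6 mm, Ī = 12 528 mm⁴.
Centroid: ȳ = ΣA·y / ΣA = 130 mm.
Transfer each piece to the horizontal axis through the centroid using Ī + A·d² with d = y − 130:
  web: d = 0 mm → contributes +11 717 333 mm⁴
  top flange (beyond web): d = 124 mm → contributes +16 065 072 mm⁴
  bottom flange (beyond web): d = -124 mm → contributes +16 065 072 mm⁴
Total I = 43 847 477 mm⁴.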